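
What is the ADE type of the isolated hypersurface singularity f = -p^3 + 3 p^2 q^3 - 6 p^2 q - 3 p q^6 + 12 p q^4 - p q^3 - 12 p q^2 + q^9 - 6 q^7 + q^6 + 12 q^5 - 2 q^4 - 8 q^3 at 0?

The Hessian of f at 0 has rank 0. Corank 2; j^3 = -(p + 2*q)^3 is a perfect cube, so E-series; the 4-jet and mu = 7 give E_7.

E_7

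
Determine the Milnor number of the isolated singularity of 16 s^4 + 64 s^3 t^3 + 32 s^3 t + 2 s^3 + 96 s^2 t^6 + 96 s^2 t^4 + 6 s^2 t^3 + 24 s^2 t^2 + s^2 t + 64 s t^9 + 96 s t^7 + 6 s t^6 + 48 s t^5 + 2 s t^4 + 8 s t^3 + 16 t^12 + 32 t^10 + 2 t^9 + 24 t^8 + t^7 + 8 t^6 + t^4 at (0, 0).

5

The Hessian of f at 0 has rank 0. Corank 2; j^3 = s^2*(2*s + t) has shape L^2 M (L != M), so D-series; mu = 5 gives D_5.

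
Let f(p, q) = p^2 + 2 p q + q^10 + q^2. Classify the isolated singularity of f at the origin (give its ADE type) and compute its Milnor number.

The Hessian of f at 0 has rank 1. Corank 1: A-series; mu = 9 gives A_9.

Type A_9, Milnor number mu = 9.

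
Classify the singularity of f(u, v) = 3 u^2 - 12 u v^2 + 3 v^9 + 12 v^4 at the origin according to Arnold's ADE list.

A_8

The Hessian of f at 0 is [[6, 0], [0, 0]] with rank 1, so corank 1. A Groebner basis of the Jacobian ideal J(f) in C{u,v} is {u^4, -u/2 + v^2}; counting standard monomials gives mu = 8. Corank 1: A-series; mu = 8 gives A_8.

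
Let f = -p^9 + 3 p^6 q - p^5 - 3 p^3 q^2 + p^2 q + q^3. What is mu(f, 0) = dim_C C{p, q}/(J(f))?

4

The Hessian of f at 0 is [[0, 0], [0, 0]] with rank 0, so corank 2. A Groebner basis of the Jacobian ideal J(f) in C{p,q} is {q^3, p^2 + 3*q^2, p*q}; counting standard monomials gives mu = 4. Corank 2; j^3 = q*(p^2 + q^2) splits into three distinct lines over C (the quadratic factor has nonzero discriminant), so D_4.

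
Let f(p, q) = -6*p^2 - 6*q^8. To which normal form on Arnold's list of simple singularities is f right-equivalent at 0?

The Hessian of f at 0 has rank 1. Corank 1: A-series; mu = 7 gives A_7.

A7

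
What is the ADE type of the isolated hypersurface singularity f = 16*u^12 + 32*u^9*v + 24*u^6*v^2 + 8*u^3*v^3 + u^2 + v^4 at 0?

The Hessian of f at 0 is [[2, 0], [0, 0]] with rank 1, so corank 1. A Groebner basis of the Jacobian ideal J(f) in C{u,v} is {v^3, u}; counting standard monomials gives mu = 3. Corank 1: A-series; mu = 3 gives A_3.

A3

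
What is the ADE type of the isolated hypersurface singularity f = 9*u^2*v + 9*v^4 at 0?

D5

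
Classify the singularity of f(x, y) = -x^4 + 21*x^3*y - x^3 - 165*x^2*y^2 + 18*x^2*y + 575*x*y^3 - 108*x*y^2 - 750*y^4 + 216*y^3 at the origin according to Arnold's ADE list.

E7

The Hessian of f at 0 is [[0, 0], [0, 0]] with rank 0, so corank 2. A Groebner basis of the Jacobian ideal J(f) in C{x,y} is {3*x^2 - 36*x*y + y^4 + y^3 + 108*y^2, x^3 + 198*x^2 - 2376*x*y - 150*y^3 + 7128*y^2, x^2*y + 23*x^2 - 276*x*y - 85*y^3/3 + 828*y^2, 2*x^2 + x*y^2 - 24*x*y - 16*y^3/3 + 72*y^2}; counting standard monomials gives mu = 7. Corank 2; j^3 = -(x - 6*y)^3 is a perfect cube, so E-series; the 4-jet and mu = 7 give E_7.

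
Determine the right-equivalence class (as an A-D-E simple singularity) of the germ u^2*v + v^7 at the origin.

D8

The Hessian of f at 0 has rank 0. Corank 2; j^3 = u^2*v has shape L^2 M (L != M), so D-series; mu = 8 gives D_8.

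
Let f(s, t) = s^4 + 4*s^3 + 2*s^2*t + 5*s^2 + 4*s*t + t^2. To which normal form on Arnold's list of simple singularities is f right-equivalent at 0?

The Hessian of f at 0 has rank 2. Corank 0: nondegenerate Morse point, so A_1.

A_{1}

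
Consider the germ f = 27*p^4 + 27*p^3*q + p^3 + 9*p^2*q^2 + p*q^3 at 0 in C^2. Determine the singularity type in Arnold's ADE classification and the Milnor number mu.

Type E_7, Milnor number mu = 7.

The Hessian of f at 0 is [[0, 0], [0, 0]] with rank 0, so corank 2. A Groebner basis of the Jacobian ideal J(f) in C{p,q} is {p^2/3 + q^4 + q^3/9, p^3, p^2*q - p^2/9 - q^3/27, 2*p^2/3 + p*q^2 + 2*q^3/9}; counting standard monomials gives mu = 7. Corank 2; j^3 = p^3 is a perfect cube, so E-series; the 4-jet and mu = 7 give E_7.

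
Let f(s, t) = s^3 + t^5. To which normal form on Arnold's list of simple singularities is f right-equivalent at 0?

E_{8}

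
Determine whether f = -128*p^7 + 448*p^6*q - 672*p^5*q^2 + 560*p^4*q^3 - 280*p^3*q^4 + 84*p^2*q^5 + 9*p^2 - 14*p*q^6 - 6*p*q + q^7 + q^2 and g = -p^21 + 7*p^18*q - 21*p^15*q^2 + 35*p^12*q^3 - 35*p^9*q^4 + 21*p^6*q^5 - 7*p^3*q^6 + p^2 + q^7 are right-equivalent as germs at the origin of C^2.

Yes.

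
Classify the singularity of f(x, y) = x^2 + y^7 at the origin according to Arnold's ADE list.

The Hessian of f at 0 is [[2, 0], [0, 0]] with rank 1, so corank 1. A Groebner basis of the Jacobian ideal J(f) in C{x,y} is {y^6, x}; counting standard monomials gives mu = 6. Corank 1: A-series; mu = 6 gives A_6.

A_6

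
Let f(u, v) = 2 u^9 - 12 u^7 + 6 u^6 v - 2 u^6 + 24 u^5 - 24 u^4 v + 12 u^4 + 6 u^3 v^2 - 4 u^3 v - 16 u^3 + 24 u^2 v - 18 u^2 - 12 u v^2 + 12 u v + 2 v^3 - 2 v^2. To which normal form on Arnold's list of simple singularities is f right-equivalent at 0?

The Hessian of f at 0 has rank 1. Corank 1: A-series; mu = 2 gives A_2.

A_{2}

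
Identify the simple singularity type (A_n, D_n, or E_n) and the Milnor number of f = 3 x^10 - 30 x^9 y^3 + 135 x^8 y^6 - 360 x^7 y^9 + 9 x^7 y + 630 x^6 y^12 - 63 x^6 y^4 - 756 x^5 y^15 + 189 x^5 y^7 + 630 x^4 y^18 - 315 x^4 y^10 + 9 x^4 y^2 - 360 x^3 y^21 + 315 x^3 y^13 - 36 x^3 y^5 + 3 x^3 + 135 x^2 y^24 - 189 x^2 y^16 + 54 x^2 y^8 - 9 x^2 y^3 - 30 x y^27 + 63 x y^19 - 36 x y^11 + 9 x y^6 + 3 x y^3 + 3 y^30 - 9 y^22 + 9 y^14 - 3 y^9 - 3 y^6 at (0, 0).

Type E_7, Milnor number mu = 7.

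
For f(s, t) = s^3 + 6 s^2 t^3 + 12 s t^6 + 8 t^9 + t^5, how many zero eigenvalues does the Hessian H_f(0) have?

2

Hessian at 0 has rank 0.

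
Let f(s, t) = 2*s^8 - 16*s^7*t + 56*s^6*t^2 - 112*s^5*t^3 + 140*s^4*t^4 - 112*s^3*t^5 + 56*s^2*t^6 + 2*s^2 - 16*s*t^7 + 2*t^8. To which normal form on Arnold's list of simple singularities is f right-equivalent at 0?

The Hessian of f at 0 has rank 1. Corank 1: A-series; mu = 7 gives A_7.

A7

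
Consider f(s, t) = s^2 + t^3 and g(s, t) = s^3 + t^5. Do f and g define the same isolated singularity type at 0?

No.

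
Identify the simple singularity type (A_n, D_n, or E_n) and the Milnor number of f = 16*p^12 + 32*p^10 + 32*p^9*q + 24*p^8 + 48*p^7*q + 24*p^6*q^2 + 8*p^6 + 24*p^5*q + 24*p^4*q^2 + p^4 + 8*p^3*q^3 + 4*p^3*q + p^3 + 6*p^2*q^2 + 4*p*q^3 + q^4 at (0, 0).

The Hessian of f at 0 is [[0, 0], [0, 0]] with rank 0, so corank 2. A Groebner basis of the Jacobian ideal J(f) in C{p,q} is {q^4, p*q^2 + q^3/3, p^2}; counting standard monomials gives mu = 6. Corank 2; j^3 = p^3 is a perfect cube, so E-series; the 4-jet and mu = 6 give E_6.

Type E_6, Milnor number mu = 6.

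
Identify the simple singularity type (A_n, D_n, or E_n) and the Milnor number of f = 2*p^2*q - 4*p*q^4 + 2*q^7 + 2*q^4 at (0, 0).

Type D_{5}, Milnor number mu = 5.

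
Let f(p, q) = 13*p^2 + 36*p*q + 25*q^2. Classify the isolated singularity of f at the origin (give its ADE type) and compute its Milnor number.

Type A1, Milnor number mu = 1.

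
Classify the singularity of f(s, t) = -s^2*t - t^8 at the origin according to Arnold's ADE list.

D_9

The Hessian of f at 0 is [[0, 0], [0, 0]] with rank 0, so corank 2. A Groebner basis of the Jacobian ideal J(f) in C{s,t} is {s^2/8 + t^7, s^3, s*t}; counting standard monomials gives mu = 9. Corank 2; j^3 = -s^2*t has shape L^2 M (L != M), so D-series; mu = 9 gives D_9.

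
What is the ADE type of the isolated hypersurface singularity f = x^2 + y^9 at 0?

A_{8}

The Hessian of f at 0 has rank 1. Corank 1: A-series; mu = 8 gives A_8.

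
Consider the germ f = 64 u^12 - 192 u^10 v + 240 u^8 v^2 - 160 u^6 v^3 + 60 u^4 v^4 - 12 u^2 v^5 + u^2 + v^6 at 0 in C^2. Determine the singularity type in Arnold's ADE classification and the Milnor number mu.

The Hessian of f at 0 has rank 1. Corank 1: A-series; mu = 5 gives A_5.

Type A5, Milnor number mu = 5.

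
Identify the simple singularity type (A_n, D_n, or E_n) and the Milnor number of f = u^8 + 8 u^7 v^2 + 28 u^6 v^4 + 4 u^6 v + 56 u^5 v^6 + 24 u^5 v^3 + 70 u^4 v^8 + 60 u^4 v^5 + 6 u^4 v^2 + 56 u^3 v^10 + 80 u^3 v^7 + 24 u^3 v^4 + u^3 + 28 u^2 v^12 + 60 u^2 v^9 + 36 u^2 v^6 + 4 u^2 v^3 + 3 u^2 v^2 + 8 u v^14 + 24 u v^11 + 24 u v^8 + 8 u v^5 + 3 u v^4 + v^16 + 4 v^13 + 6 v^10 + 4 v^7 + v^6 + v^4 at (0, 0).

Type E6, Milnor number mu = 6.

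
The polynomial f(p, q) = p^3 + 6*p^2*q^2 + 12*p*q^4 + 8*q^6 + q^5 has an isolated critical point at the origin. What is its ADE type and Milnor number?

Type E_{8}, Milnor number mu = 8.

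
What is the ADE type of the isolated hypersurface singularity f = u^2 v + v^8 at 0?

D9

The Hessian of f at 0 has rank 0. Corank 2; j^3 = u^2*v has shape L^2 M (L != M), so D-series; mu = 9 gives D_9.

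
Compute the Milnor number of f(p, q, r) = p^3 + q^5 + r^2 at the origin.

8

The Hessian of f at 0 is [[0, 0, 0], [0, 0, 0], [0, 0, 2]] with rank 1, so corank 2. A Groebner basis of the Jacobian ideal J(f) in C{p,q,r} is {q^4, p^2, r}; counting standard monomials gives mu = 8. Corank 2; j^3 = p^3 is a perfect cube, so E-series; the 5-jet and mu = 8 give E_8.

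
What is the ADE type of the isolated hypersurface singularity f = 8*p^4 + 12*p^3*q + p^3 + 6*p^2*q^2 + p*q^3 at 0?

The Hessian of f at 0 is [[0, 0], [0, 0]] with rank 0, so corank 2. A Groebner basis of the Jacobian ideal J(f) in C{p,q} is {3*p^2/4 + q^4 + q^3/4, p^3, p^2*q - p^2/4 - q^3/12, p^2 + p*q^2 + q^3/3}; counting standard monomials gives mu = 7. Corank 2; j^3 = p^3 is a perfect cube, so E-series; the 4-jet and mu = 7 give E_7.

E_{7}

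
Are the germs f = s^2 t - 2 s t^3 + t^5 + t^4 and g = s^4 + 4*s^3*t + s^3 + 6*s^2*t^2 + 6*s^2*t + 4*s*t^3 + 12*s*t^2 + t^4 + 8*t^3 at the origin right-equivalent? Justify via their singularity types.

The Hessian of f at 0 is [[0, 0], [0, 0]] with rank 0, so corank 2. A Groebner basis of the Jacobian ideal J(f) in C{s,t} is {s*t^2, -s*t + t^3, s^2 + 4*s*t}; counting standard monomials gives mu = 5. Corank 2; j^3 = s^2*t has shape L^2 M (L != M), so D-series; mu = 5 gives D_5. The Hessian of g at 0 is [[0, 0], [0, 0]] with rank 0, so corank 2. A Groebner basis of the Jacobian ideal J(g) in C{s,t} is {t^4, s*t^2 + 5*t^3/3, s^2 + 4*s*t + 4*t^2}; counting standard monomials gives mu = 6. Corank 2; j^3 = (s + 2*t)^3 is a perfect cube, so E-series; the 4-jet and mu = 6 give E_6. f is D_5 but g is E_6, hence not right-equivalent.

No.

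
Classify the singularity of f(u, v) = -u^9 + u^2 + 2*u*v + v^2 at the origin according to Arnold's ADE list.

A_8

The Hessian of f at 0 has rank 1. Corank 1: A-series; mu = 8 gives A_8.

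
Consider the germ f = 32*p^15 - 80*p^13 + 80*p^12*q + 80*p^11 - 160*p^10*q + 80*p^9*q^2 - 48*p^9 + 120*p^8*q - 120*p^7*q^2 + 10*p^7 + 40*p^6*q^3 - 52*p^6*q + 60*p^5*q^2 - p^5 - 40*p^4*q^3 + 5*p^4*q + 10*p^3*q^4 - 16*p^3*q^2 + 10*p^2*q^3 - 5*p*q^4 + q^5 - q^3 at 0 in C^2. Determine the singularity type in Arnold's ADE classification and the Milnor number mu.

Type E8, Milnor number mu = 8.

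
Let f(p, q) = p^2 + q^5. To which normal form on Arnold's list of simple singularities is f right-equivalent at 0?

A_{4}

The Hessian of f at 0 has rank 1. Corank 1: A-series; mu = 4 gives A_4.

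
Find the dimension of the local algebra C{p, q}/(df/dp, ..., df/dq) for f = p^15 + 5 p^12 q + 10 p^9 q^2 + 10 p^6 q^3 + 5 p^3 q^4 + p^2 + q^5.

4

The Hessian of f at 0 is [[2, 0], [0, 0]] with rank 1, so corank 1. A Groebner basis of the Jacobian ideal J(f) in C{p,q} is {q^4, p}; counting standard monomials gives mu = 4. Corank 1: A-series; mu = 4 gives A_4.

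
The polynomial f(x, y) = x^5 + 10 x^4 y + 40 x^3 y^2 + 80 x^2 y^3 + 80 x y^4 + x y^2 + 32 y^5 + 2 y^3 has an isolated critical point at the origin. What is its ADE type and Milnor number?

The Hessian of f at 0 has rank 0. Corank 2; j^3 = y^2*(x + 2*y) has shape L^2 M (L != M), so D-series; mu = 6 gives D_6.

Type D_6, Milnor number mu = 6.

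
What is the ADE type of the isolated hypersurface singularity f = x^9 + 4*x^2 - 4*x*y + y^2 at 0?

The Hessian of f at 0 is [[8, -4], [-4, 2]] with rank 1, so corank 1. A Groebner basis of the Jacobian ideal J(f) in C{x,y} is {y^8, x - y/2}; counting standard monomials gives mu = 8. Corank 1: A-series; mu = 8 gives A_8.

A_8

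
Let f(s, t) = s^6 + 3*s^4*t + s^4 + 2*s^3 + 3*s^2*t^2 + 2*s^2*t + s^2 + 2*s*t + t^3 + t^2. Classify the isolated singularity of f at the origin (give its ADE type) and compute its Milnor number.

Type A_2, Milnor number mu = 2.

The Hessian of f at 0 has rank 1. Corank 1: A-series; mu = 2 gives A_2.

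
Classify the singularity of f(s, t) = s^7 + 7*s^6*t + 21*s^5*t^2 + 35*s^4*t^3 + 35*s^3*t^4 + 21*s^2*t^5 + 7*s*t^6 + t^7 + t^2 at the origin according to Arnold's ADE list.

A6

The Hessian of f at 0 has rank 1. Corank 1: A-series; mu = 6 gives A_6.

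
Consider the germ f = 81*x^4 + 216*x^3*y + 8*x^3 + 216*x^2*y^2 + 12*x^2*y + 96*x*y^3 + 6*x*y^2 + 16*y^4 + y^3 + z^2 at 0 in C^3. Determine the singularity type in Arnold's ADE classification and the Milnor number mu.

The Hessian of f at 0 has rank 1. Corank 2; j^3 = (2*x + y)^3 is a perfect cube, so E-series; the 4-jet and mu = 6 give E_6.

Type E_6, Milnor number mu = 6.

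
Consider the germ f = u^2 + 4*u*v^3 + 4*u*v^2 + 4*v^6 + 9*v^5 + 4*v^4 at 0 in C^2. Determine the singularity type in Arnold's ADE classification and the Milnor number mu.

Type A_4, Milnor number mu = 4.

The Hessian of f at 0 is [[2, 0], [0, 0]] with rank 1, so corank 1. A Groebner basis of the Jacobian ideal J(f) in C{u,v} is {u/2 + v^3 + v^2, u^2, u*v - u - 2*v^2}; counting standard monomials gives mu = 4. Corank 1: A-series; mu = 4 gives A_4.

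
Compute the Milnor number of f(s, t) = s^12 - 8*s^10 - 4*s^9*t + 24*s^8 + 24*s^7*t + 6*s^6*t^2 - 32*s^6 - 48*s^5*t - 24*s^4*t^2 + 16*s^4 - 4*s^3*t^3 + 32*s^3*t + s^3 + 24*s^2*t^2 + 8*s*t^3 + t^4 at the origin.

6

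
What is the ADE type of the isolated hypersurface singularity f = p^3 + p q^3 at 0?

The Hessian of f at 0 is [[0, 0], [0, 0]] with rank 0, so corank 2. A Groebner basis of the Jacobian ideal J(f) in C{p,q} is {p^3, p*q^2, 3*p^2 + q^3}; counting standard monomials gives mu = 7. Corank 2; j^3 = p^3 is a perfect cube, so E-series; the 4-jet and mu = 7 give E_7.

E_{7}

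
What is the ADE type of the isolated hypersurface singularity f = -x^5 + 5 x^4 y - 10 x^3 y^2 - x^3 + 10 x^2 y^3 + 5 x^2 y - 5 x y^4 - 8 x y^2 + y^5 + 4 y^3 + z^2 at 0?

D6

The Hessian of f at 0 has rank 1. Corank 2; j^3 = -(x - 2*y)^2*(x - y) has shape L^2 M (L != M), so D-series; mu = 6 gives D_6.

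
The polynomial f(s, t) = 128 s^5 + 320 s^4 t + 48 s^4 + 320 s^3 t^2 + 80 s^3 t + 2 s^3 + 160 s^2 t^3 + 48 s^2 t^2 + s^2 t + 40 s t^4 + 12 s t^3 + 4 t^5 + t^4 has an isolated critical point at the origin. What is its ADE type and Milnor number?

Type D5, Milnor number mu = 5.

The Hessian of f at 0 has rank 0. Corank 2; j^3 = s^2*(2*s + t) has shape L^2 M (L != M), so D-series; mu = 5 gives D_5.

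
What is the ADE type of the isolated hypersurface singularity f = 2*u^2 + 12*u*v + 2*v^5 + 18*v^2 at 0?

The Hessian of f at 0 is [[4, 12], [12, 36]] with rank 1, so corank 1. A Groebner basis of the Jacobian ideal J(f) in C{u,v} is {v^4, u + 3*v}; counting standard monomials gives mu = 4. Corank 1: A-series; mu = 4 gives A_4.

A_{4}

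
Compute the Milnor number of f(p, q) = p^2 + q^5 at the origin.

4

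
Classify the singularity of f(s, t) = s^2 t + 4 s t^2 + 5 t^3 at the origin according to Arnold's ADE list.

The Hessian of f at 0 has rank 0. Corank 2; j^3 = t*(s^2 + 4*s*t + 5*t^2) splits into three distinct lines over C (the quadratic factor has nonzero discriminant), so D_4.

D_{4}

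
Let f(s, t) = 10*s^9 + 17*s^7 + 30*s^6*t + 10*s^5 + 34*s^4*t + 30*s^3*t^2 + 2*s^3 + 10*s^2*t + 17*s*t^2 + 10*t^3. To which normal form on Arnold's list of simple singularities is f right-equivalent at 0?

D4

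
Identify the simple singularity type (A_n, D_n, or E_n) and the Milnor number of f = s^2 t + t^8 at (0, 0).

The Hessian of f at 0 has rank 0. Corank 2; j^3 = s^2*t has shape L^2 M (L != M), so D-series; mu = 9 gives D_9.

Type D9, Milnor number mu = 9.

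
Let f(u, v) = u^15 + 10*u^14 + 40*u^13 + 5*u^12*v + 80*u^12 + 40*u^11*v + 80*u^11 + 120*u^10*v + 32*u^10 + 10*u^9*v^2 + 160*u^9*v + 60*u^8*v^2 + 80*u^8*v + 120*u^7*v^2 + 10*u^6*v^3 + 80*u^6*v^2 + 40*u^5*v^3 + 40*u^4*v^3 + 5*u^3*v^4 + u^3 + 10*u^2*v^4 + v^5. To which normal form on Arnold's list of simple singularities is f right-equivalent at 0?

E_{8}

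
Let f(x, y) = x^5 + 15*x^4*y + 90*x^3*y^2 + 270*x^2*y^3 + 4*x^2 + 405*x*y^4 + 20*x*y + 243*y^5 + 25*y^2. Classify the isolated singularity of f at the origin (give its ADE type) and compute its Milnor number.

The Hessian of f at 0 has rank 1. Corank 1: A-series; mu = 4 gives A_4.

Type A_4, Milnor number mu = 4.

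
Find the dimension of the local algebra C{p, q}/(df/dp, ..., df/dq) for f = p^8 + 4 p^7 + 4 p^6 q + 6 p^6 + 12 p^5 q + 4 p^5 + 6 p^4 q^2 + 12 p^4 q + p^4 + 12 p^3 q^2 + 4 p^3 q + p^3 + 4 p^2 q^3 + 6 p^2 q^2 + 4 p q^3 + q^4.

The Hessian of f at 0 has rank 0. Corank 2; j^3 = p^3 is a perfect cube, so E-series; the 4-jet and mu = 6 give E_6.

6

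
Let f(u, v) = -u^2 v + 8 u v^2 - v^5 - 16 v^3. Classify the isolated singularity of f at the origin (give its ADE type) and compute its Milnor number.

Type D_6, Milnor number mu = 6.

The Hessian of f at 0 is [[0, 0], [0, 0]] with rank 0, so corank 2. A Groebner basis of the Jacobian ideal J(f) in C{u,v} is {u^2/5 + v^4 - 16*v^2/5, u^3 - 64*v^3, u*v - 4*v^2}; counting standard monomials gives mu = 6. Corank 2; j^3 = -v*(u - 4*v)^2 has shape L^2 M (L != M), so D-series; mu = 6 gives D_6.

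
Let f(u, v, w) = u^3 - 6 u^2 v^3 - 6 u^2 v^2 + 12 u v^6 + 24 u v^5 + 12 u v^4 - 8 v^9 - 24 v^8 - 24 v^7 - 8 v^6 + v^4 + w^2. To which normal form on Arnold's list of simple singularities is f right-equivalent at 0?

E6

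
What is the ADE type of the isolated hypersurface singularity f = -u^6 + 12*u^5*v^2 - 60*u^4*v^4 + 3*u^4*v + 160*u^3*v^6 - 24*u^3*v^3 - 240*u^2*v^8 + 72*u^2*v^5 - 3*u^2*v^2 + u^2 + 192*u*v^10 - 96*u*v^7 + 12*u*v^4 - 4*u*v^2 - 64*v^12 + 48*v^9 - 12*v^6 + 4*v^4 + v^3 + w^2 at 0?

The Hessian of f at 0 is [[2, 0, 0], [0, 0, 0], [0, 0, 2]] with rank 2, so corank 1. A Groebner basis of the Jacobian ideal J(f) in C{u,v,w} is {v^2, u, w}; counting standard monomials gives mu = 2. Corank 1: A-series; mu = 2 gives A_2.

A_2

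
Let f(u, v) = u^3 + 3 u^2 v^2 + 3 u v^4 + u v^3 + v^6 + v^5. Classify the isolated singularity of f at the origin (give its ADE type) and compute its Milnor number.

The Hessian of f at 0 is [[0, 0], [0, 0]] with rank 0, so corank 2. A Groebner basis of the Jacobian ideal J(f) in C{u,v} is {-u^2 + v^4 - v^3/3, u^3, u^2*v + u^2/3 + v^3/9, u^2 + u*v^2 + v^3/3}; counting standard monomials gives mu = 7. Corank 2; j^3 = u^3 is a perfect cube, so E-series; the 4-jet and mu = 7 give E_7.

Type E_7, Milnor number mu = 7.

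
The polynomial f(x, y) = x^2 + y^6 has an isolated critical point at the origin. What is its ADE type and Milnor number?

The Hessian of f at 0 has rank 1. Corank 1: A-series; mu = 5 gives A_5.

Type A_5, Milnor number mu = 5.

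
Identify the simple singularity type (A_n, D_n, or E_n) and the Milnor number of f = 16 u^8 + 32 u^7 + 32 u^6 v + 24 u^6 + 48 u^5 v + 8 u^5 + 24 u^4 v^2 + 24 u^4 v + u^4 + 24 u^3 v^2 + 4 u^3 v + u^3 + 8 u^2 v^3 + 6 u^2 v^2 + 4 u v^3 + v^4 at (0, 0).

The Hessian of f at 0 is [[0, 0], [0, 0]] with rank 0, so corank 2. A Groebner basis of the Jacobian ideal J(f) in C{u,v} is {v^4, u*v^2 + v^3/3, u^2}; counting standard monomials gives mu = 6. Corank 2; j^3 = u^3 is a perfect cube, so E-series; the 4-jet and mu = 6 give E_6.

Type E_6, Milnor number mu = 6.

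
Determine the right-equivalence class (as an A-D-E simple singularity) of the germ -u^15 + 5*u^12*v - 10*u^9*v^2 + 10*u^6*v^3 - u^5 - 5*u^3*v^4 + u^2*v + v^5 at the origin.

The Hessian of f at 0 has rank 0. Corank 2; j^3 = u^2*v has shape L^2 M (L != M), so D-series; mu = 6 gives D_6.

D_6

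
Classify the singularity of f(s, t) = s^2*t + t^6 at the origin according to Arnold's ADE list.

The Hessian of f at 0 has rank 0. Corank 2; j^3 = s^2*t has shape L^2 M (L != M), so D-series; mu = 7 gives D_7.

D7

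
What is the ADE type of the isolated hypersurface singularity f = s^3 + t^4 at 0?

E6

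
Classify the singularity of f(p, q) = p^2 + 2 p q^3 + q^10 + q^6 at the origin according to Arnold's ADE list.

A_9

The Hessian of f at 0 has rank 1. Corank 1: A-series; mu = 9 gives A_9.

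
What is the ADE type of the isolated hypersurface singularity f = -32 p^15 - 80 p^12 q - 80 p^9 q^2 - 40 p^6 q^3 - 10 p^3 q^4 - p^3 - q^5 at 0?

The Hessian of f at 0 is [[0, 0], [0, 0]] with rank 0, so corank 2. A Groebner basis of the Jacobian ideal J(f) in C{p,q} is {q^4, p^2}; counting standard monomials gives mu = 8. Corank 2; j^3 = -p^3 is a perfect cube, so E-series; the 5-jet and mu = 8 give E_8.

E_8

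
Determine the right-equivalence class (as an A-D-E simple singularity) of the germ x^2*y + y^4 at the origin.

The Hessian of f at 0 is [[0, 0], [0, 0]] with rank 0, so corank 2. A Groebner basis of the Jacobian ideal J(f) in C{x,y} is {x^3, x^2/4 + y^3, x*y}; counting standard monomials gives mu = 5. Corank 2; j^3 = x^2*y has shape L^2 M (L != M), so D-series; mu = 5 gives D_5.

D5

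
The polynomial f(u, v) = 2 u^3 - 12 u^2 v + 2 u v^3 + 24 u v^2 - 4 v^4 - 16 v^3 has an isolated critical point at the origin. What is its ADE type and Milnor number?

The Hessian of f at 0 is [[0, 0], [0, 0]] with rank 0, so corank 2. A Groebner basis of the Jacobian ideal J(f) in C{u,v} is {u^3 - 6*u^2*v - 48*u^2 + 192*u*v - 192*v^2, 6*u^2 + u*v^2 - 24*u*v + 24*v^2, 3*u^2 - 12*u*v + v^3 + 12*v^2}; counting standard monomials gives mu = 7. Corank 2; j^3 = 2*(u - 2*v)^3 is a perfect cube, so E-series; the 4-jet and mu = 7 give E_7.

Type E_7, Milnor number mu = 7.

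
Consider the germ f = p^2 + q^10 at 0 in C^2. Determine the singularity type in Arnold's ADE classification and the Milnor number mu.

Type A_9, Milnor number mu = 9.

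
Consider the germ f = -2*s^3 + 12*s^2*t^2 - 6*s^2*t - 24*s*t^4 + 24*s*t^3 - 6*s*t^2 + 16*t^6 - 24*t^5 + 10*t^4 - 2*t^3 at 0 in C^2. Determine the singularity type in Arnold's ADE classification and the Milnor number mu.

The Hessian of f at 0 is [[0, 0], [0, 0]] with rank 0, so corank 2. A Groebner basis of the Jacobian ideal J(f) in C{s,t} is {s^3 - 3*s^2/4 - 3*s*t/2 - 3*t^2/4, s^2*t + s^2/2 + s*t + t^2/2, -s^2/4 + s*t^2 - s*t/2 - t^2/4, t^3}; counting standard monomials gives mu = 6. Corank 2; j^3 = -2*(s + t)^3 is a perfect cube, so E-series; the 4-jet and mu = 6 give E_6.

Type E6, Milnor number mu = 6.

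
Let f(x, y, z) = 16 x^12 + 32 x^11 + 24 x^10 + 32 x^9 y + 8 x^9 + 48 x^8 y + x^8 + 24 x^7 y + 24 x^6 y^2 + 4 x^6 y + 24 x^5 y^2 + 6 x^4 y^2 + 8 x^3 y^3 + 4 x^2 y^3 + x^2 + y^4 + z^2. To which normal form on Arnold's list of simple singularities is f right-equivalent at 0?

A_{3}

The Hessian of f at 0 is [[2, 0, 0], [0, 0, 0], [0, 0, 2]] with rank 2, so corank 1. A Groebner basis of the Jacobian ideal J(f) in C{x,y,z} is {y^3, x, z}; counting standard monomials gives mu = 3. Corank 1: A-series; mu = 3 gives A_3.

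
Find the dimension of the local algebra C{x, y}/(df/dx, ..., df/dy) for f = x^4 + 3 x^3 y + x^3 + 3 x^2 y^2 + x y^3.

The Hessian of f at 0 is [[0, 0], [0, 0]] with rank 0, so corank 2. A Groebner basis of the Jacobian ideal J(f) in C{x,y} is {3*x^2 + y^4 + y^3, x^3, x^2*y - x^2 - y^3/3, 2*x^2 + x*y^2 + 2*y^3/3}; counting standard monomials gives mu = 7. Corank 2; j^3 = x^3 is a perfect cube, so E-series; the 4-jet and mu = 7 give E_7.

7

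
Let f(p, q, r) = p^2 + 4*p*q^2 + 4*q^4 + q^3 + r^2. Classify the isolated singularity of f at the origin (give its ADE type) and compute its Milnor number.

The Hessian of f at 0 is [[2, 0, 0], [0, 0, 0], [0, 0, 2]] with rank 2, so corank 1. A Groebner basis of the Jacobian ideal J(f) in C{p,q,r} is {q^2, p, r}; counting standard monomials gives mu = 2. Corank 1: A-series; mu = 2 gives A_2.

Type A2, Milnor number mu = 2.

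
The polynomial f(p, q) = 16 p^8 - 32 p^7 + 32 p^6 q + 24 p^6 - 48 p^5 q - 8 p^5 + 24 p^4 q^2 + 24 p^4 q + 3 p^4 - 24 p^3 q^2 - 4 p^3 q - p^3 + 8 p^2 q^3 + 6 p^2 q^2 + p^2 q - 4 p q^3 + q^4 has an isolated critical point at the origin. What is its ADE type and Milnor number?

The Hessian of f at 0 has rank 0. Corank 2; j^3 = -p^2*(p - q) has shape L^2 M (L != M), so D-series; mu = 5 gives D_5.

Type D_5, Milnor number mu = 5.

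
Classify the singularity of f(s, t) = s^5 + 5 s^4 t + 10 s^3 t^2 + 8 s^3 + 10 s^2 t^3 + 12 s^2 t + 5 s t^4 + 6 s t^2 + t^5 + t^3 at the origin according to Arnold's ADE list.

E_{8}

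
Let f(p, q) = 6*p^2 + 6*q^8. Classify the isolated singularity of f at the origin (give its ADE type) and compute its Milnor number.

The Hessian of f at 0 is [[12, 0], [0, 0]] with rank 1, so corank 1. A Groebner basis of the Jacobian ideal J(f) in C{p,q} is {q^7, p}; counting standard monomials gives mu = 7. Corank 1: A-series; mu = 7 gives A_7.

Type A_7, Milnor number mu = 7.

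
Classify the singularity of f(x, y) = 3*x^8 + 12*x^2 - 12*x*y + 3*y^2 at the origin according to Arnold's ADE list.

A7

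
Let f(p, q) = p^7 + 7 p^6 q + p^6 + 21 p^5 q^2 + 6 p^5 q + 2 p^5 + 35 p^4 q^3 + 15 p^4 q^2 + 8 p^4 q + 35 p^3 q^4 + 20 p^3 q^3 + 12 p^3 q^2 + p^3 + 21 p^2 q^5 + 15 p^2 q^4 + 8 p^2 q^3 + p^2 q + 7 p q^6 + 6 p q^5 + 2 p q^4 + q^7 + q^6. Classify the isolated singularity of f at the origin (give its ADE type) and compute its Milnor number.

Type D_{7}, Milnor number mu = 7.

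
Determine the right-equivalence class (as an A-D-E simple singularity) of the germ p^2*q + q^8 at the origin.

D_9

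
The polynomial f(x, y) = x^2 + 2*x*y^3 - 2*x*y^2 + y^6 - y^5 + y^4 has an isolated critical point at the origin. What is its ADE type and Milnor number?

Type A4, Milnor number mu = 4.

The Hessian of f at 0 has rank 1. Corank 1: A-series; mu = 4 gives A_4.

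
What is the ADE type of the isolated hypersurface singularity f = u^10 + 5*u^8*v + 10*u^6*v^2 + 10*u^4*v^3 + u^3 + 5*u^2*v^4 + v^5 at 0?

E8

The Hessian of f at 0 is [[0, 0], [0, 0]] with rank 0, so corank 2. A Groebner basis of the Jacobian ideal J(f) in C{u,v} is {v^4, u^2}; counting standard monomials gives mu = 8. Corank 2; j^3 = u^3 is a perfect cube, so E-series; the 5-jet and mu = 8 give E_8.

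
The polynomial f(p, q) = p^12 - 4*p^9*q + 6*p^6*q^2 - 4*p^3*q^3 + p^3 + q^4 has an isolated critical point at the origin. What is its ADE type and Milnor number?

Type E_6, Milnor number mu = 6.

The Hessian of f at 0 is [[0, 0], [0, 0]] with rank 0, so corank 2. A Groebner basis of the Jacobian ideal J(f) in C{p,q} is {q^3, p^2}; counting standard monomials gives mu = 6. Corank 2; j^3 = p^3 is a perfect cube, so E-series; the 4-jet and mu = 6 give E_6.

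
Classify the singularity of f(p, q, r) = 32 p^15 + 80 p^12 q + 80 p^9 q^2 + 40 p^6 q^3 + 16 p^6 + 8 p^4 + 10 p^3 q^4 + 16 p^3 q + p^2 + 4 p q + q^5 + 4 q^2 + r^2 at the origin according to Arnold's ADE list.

The Hessian of f at 0 is [[2, 4, 0], [4, 8, 0], [0, 0, 2]] with rank 2, so corank 1. A Groebner basis of the Jacobian ideal J(f) in C{p,q,r} is {-p/32 + q^3 - q/16, p^2 - 4*q^2, p*q + 2*q^2, r}; counting standard monomials gives mu = 4. Corank 1: A-series; mu = 4 gives A_4.

A4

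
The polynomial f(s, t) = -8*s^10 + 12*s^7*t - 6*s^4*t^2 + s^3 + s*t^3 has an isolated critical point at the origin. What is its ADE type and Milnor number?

Type E7, Milnor number mu = 7.

The Hessian of f at 0 has rank 0. Corank 2; j^3 = s^3 is a perfect cube, so E-series; the 4-jet and mu = 7 give E_7.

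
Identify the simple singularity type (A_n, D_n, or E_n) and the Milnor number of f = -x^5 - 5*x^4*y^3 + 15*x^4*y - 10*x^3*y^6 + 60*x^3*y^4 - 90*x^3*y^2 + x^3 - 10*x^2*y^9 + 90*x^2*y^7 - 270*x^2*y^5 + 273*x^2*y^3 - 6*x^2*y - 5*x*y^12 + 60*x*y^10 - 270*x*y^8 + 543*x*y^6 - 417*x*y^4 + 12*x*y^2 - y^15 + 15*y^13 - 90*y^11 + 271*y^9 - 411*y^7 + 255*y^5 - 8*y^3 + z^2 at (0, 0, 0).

Type E_{8}, Milnor number mu = 8.

The Hessian of f at 0 has rank 1. Corank 2; j^3 = (x - 2*y)^3 is a perfect cube, so E-series; the 5-jet and mu = 8 give E_8.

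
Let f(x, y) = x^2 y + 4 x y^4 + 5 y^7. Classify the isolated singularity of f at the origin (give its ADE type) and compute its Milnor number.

Type D_8, Milnor number mu = 8.

The Hessian of f at 0 is [[0, 0], [0, 0]] with rank 0, so corank 2. A Groebner basis of the Jacobian ideal J(f) in C{x,y} is {-2*x^2/3 + x*y^3, x*y/2 + y^4, x^3, x^2*y}; counting standard monomials gives mu = 8. Corank 2; j^3 = x^2*y has shape L^2 M (L != M), so D-series; mu = 8 gives D_8.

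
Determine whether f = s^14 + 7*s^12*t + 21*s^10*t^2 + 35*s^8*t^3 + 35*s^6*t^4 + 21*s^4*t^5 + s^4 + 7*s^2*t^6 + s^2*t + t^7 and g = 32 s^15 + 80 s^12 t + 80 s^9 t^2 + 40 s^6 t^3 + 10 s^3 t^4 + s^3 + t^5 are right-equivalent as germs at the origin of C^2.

No.

The Hessian of f at 0 has rank 0. Corank 2; j^3 = s^2*t has shape L^2 M (L != M), so D-series; mu = 8 gives D_8. The Hessian of g at 0 has rank 0. Corank 2; j^3 = s^3 is a perfect cube, so E-series; the 5-jet and mu = 8 give E_8. f is D_8 but g is E_8, hence not right-equivalent.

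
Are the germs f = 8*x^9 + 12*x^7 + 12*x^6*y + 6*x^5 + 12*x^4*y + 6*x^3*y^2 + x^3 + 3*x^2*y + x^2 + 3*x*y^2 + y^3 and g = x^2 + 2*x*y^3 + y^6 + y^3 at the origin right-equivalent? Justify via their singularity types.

Yes.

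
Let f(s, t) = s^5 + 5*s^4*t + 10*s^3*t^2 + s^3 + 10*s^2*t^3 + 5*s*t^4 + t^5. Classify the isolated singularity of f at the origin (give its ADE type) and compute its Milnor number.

Type E8, Milnor number mu = 8.

The Hessian of f at 0 has rank 0. Corank 2; j^3 = s^3 is a perfect cube, so E-series; the 5-jet and mu = 8 give E_8.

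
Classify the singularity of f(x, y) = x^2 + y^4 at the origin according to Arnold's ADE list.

The Hessian of f at 0 has rank 1. Corank 1: A-series; mu = 3 gives A_3.

A_{3}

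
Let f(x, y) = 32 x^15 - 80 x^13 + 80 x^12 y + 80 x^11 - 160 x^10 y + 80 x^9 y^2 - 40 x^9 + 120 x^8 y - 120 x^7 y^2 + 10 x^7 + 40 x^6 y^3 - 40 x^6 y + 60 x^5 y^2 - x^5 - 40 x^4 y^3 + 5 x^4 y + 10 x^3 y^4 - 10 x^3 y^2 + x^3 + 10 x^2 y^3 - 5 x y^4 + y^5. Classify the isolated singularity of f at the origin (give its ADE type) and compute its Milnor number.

Type E_8, Milnor number mu = 8.

The Hessian of f at 0 is [[0, 0], [0, 0]] with rank 0, so corank 2. A Groebner basis of the Jacobian ideal J(f) in C{x,y} is {y^5, x*y^3 - y^4/4, x^2}; counting standard monomials gives mu = 8. Corank 2; j^3 = x^3 is a perfect cube, so E-series; the 5-jet and mu = 8 give E_8.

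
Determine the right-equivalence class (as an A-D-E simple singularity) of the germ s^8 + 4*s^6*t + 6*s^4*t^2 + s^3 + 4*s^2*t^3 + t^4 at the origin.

The Hessian of f at 0 has rank 0. Corank 2; j^3 = s^3 is a perfect cube, so E-series; the 4-jet and mu = 6 give E_6.

E6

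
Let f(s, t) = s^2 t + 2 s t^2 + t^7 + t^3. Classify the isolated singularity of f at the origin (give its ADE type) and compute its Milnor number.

The Hessian of f at 0 has rank 0. Corank 2; j^3 = t*(s + t)^2 has shape L^2 M (L != M), so D-series; mu = 8 gives D_8.

Type D_8, Milnor number mu = 8.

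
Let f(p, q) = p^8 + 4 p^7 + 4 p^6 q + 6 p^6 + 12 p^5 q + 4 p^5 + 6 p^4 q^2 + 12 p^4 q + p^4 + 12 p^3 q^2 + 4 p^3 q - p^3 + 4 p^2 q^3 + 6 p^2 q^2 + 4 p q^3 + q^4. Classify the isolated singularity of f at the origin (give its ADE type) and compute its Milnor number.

Type E6, Milnor number mu = 6.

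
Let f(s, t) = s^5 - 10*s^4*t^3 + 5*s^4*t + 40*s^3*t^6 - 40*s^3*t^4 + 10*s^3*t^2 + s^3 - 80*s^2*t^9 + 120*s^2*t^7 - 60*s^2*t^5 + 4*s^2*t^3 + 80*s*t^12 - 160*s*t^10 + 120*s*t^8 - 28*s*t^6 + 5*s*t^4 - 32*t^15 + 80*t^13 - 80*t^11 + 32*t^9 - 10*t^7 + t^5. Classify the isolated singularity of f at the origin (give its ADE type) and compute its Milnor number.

Type E_{8}, Milnor number mu = 8.

The Hessian of f at 0 is [[0, 0], [0, 0]] with rank 0, so corank 2. A Groebner basis of the Jacobian ideal J(f) in C{s,t} is {-s^2/4 + s*t^3, s^2 + t^4, s^3, s^2*t}; counting standard monomials gives mu = 8. Corank 2; j^3 = s^3 is a perfect cube, so E-series; the 5-jet and mu = 8 give E_8.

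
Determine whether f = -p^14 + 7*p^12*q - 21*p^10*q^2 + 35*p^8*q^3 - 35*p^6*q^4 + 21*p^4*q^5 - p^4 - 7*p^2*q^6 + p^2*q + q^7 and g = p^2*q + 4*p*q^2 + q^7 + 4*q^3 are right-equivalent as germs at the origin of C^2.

Yes.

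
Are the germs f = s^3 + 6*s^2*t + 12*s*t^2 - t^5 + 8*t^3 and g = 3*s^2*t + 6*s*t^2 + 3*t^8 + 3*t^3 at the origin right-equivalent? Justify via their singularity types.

The Hessian of f at 0 has rank 0. Corank 2; j^3 = (s + 2*t)^3 is a perfect cube, so E-series; the 5-jet and mu = 8 give E_8. The Hessian of g at 0 has rank 0. Corank 2; j^3 = 3*t*(s + t)^2 has shape L^2 M (L != M), so D-series; mu = 9 gives D_9. f is E_8 but g is D_9, hence not right-equivalent.

No.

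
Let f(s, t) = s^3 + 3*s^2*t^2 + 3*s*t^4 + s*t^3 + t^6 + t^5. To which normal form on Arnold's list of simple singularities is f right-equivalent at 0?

E_{7}

The Hessian of f at 0 is [[0, 0], [0, 0]] with rank 0, so corank 2. A Groebner basis of the Jacobian ideal J(f) in C{s,t} is {-s^2 + t^4 - t^3/3, s^3, s^2*t + s^2/3 + t^3/9, s^2 + s*t^2 + t^3/3}; counting standard monomials gives mu = 7. Corank 2; j^3 = s^3 is a perfect cube, so E-series; the 4-jet and mu = 7 give E_7.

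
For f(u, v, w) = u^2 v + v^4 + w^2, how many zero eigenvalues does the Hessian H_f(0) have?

2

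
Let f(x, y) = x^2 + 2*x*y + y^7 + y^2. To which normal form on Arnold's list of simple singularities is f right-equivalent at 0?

A6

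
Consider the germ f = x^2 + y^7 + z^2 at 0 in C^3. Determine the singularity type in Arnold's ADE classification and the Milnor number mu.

The Hessian of f at 0 has rank 2. Corank 1: A-series; mu = 6 gives A_6.

Type A_6, Milnor number mu = 6.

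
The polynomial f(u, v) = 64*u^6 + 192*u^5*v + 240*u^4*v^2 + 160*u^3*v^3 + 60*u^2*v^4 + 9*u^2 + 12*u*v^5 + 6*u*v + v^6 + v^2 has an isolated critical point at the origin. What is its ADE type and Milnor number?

Type A5, Milnor number mu = 5.

The Hessian of f at 0 is [[18, 6], [6, 2]] with rank 1, so corank 1. A Groebner basis of the Jacobian ideal J(f) in C{u,v} is {v^5, u + v/3}; counting standard monomials gives mu = 5. Corank 1: A-series; mu = 5 gives A_5.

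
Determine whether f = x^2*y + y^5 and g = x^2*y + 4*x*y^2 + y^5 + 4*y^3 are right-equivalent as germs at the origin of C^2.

The Hessian of f at 0 has rank 0. Corank 2; j^3 = x^2*y has shape L^2 M (L != M), so D-series; mu = 6 gives D_6. The Hessian of g at 0 has rank 0. Corank 2; j^3 = y*(x + 2*y)^2 has shape L^2 M (L != M), so D-series; mu = 6 gives D_6. Both have type D_6, hence right-equivalent.

Yes.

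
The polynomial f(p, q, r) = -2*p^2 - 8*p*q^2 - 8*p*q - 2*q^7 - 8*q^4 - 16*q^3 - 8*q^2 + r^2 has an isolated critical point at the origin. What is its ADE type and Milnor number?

Type A6, Milnor number mu = 6.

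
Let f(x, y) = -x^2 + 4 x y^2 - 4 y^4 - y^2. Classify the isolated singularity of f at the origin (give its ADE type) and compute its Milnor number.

Type A_1, Milnor number mu = 1.

The Hessian of f at 0 is [[-2, 0], [0, -2]] with rank 2, so corank 0. A Groebner basis of the Jacobian ideal J(f) in C{x,y} is {x, y}; counting standard monomials gives mu = 1. Corank 0: nondegenerate Morse point, so A_1.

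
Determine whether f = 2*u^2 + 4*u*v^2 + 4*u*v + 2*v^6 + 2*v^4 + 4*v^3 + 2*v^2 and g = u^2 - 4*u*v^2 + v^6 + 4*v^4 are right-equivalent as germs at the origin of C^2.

Yes.

The Hessian of f at 0 is [[4, 4], [4, 4]] with rank 1, so corank 1. A Groebner basis of the Jacobian ideal J(f) in C{u,v} is {u^3 + 3*u^2 + 5*u*v - 2*u - 2*v, u^2*v - 2*u^2 - 3*u*v + u + v, u + v^2 + v}; counting standard monomials gives mu = 5. Corank 1: A-series; mu = 5 gives A_5. The Hessian of g at 0 is [[2, 0], [0, 0]] with rank 1, so corank 1. A Groebner basis of the Jacobian ideal J(g) in C{u,v} is {u^3, u^2*v, -u/2 + v^2}; counting standard monomials gives mu = 5. Corank 1: A-series; mu = 5 gives A_5. Both have type A_5, hence right-equivalent.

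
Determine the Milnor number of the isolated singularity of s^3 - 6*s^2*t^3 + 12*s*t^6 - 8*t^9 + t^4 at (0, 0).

6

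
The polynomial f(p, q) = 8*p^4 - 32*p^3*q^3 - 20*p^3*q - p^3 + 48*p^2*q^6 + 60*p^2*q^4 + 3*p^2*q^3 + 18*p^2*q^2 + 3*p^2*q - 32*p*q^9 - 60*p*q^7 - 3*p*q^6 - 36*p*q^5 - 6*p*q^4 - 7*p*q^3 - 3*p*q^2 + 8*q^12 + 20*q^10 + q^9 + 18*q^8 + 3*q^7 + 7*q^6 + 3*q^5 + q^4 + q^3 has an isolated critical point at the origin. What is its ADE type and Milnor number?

The Hessian of f at 0 has rank 0. Corank 2; j^3 = -(p - q)^3 is a perfect cube, so E-series; the 4-jet and mu = 7 give E_7.

Type E7, Milnor number mu = 7.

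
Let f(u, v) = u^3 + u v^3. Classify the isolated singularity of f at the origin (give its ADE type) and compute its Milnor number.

Type E7, Milnor number mu = 7.

The Hessian of f at 0 has rank 0. Corank 2; j^3 = u^3 is a perfect cube, so E-series; the 4-jet and mu = 7 give E_7.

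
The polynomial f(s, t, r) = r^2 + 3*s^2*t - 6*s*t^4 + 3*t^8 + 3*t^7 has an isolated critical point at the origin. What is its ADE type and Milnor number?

The Hessian of f at 0 has rank 1. Corank 2; j^3 = 3*s^2*t has shape L^2 M (L != M), so D-series; mu = 9 gives D_9.

Type D_{9}, Milnor number mu = 9.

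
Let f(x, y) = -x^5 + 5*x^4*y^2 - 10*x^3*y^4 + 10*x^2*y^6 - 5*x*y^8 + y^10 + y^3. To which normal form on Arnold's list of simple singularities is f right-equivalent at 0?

The Hessian of f at 0 has rank 0. Corank 2; j^3 = y^3 is a perfect cube, so E-series; the 5-jet and mu = 8 give E_8.

E8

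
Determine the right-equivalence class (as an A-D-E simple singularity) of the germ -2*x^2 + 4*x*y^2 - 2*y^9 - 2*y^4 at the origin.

A_{8}

The Hessian of f at 0 has rank 1. Corank 1: A-series; mu = 8 gives A_8.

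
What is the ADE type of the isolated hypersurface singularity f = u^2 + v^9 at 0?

The Hessian of f at 0 has rank 1. Corank 1: A-series; mu = 8 gives A_8.

A_{8}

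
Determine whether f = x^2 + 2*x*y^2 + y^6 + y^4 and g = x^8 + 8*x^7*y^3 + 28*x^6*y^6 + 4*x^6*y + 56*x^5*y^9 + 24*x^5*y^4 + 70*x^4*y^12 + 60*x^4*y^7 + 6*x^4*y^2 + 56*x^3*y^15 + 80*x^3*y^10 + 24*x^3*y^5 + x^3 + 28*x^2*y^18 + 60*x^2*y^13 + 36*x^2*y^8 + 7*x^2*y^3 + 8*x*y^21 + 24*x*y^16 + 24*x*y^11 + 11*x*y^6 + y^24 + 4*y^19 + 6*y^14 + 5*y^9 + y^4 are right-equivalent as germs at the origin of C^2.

No.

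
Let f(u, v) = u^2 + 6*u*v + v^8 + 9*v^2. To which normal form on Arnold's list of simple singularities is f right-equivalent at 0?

A_{7}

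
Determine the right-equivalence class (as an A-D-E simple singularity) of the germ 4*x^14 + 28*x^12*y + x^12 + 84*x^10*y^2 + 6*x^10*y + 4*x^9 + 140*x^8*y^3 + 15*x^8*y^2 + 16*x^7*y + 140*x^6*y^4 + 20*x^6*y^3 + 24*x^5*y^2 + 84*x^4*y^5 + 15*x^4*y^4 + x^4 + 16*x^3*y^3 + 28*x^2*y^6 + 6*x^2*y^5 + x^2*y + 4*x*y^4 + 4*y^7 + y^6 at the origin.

The Hessian of f at 0 has rank 0. Corank 2; j^3 = x^2*y has shape L^2 M (L != M), so D-series; mu = 7 gives D_7.

D_7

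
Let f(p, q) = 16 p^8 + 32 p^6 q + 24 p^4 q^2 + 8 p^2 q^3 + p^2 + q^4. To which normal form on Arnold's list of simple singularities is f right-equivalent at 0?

A3

The Hessian of f at 0 is [[2, 0], [0, 0]] with rank 1, so corank 1. A Groebner basis of the Jacobian ideal J(f) in C{p,q} is {q^3, p}; counting standard monomials gives mu = 3. Corank 1: A-series; mu = 3 gives A_3.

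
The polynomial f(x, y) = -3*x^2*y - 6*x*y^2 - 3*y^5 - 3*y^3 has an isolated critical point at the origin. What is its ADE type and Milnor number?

The Hessian of f at 0 has rank 0. Corank 2; j^3 = -3*y*(x + y)^2 has shape L^2 M (L != M), so D-series; mu = 6 gives D_6.

Type D_{6}, Milnor number mu = 6.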